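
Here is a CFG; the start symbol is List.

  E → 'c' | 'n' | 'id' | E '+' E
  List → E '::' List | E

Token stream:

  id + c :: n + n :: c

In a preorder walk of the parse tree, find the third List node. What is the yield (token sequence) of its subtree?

c

[List [E [E id] + [E c]] :: [List [E [E n] + [E n]] :: [List [E c]]]]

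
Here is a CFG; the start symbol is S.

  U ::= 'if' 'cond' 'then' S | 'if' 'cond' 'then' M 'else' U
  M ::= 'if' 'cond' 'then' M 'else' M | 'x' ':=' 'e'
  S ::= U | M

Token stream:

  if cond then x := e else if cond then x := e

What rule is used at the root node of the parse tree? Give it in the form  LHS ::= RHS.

S ::= U

[S [U if cond then [M x := e] else [U if cond then [S [M x := e]]]]]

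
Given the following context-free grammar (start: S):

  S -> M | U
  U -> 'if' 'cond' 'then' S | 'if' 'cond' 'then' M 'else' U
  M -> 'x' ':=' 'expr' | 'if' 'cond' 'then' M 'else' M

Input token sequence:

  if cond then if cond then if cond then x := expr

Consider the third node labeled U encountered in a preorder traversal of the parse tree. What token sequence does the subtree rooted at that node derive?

[S [U if cond then [S [U if cond then [S [U if cond then [S [M x := expr]]]]]]]]

if cond then x := expr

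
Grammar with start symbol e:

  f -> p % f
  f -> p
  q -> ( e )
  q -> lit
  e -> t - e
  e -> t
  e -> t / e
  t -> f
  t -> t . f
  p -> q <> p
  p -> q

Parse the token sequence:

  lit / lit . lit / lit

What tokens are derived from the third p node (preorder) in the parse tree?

[e [t [f [p [q lit]]]] / [e [t [t [f [p [q lit]]]] . [f [p [q lit]]]] / [e [t [f [p [q lit]]]]]]]

lit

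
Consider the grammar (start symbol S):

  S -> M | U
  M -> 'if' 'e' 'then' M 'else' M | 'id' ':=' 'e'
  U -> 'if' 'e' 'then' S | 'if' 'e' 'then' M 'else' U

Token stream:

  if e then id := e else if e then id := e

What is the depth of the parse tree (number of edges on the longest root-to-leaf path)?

[S [U if e then [M id := e] else [U if e then [S [M id := e]]]]]

5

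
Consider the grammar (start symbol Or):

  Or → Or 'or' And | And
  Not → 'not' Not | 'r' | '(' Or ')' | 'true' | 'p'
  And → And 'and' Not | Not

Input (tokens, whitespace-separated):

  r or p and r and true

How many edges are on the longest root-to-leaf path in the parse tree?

5

[Or [Or [And [Not r]]] or [And [And [And [Not p]] and [Not r]] and [Not true]]]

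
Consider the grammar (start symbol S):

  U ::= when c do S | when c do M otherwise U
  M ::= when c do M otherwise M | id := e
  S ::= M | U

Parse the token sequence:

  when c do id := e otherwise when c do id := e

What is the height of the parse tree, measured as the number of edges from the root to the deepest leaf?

5

[S [U when c do [M id := e] otherwise [U when c do [S [M id := e]]]]]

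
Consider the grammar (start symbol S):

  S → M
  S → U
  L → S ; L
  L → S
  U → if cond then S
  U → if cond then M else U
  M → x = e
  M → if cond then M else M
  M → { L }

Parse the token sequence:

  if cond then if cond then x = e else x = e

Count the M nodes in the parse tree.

3

[S [U if cond then [S [M if cond then [M x = e] else [M x = e]]]]]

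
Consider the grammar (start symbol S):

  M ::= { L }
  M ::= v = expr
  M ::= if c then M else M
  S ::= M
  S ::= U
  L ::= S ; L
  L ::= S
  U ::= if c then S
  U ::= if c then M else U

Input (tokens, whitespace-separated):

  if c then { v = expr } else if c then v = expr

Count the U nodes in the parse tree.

2

[S [U if c then [M { [L [S [M v = expr]]] }] else [U if c then [S [M v = expr]]]]]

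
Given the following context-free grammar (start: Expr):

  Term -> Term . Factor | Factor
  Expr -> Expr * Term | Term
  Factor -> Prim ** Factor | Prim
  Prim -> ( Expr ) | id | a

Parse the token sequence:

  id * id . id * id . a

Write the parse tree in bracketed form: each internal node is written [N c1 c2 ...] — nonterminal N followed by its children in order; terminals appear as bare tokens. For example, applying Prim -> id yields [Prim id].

Expr
Expr * Term
Expr * Term * Term
Term * Term * Term
Factor * Term * Term
Prim * Term * Term
id * Term * Term
id * Term . Factor * Term
id * Factor . Factor * Term
id * Prim . Factor * Term
id * id . Factor * Term
id * id . Prim * Term
id * id . id * Term
id * id . id * Term . Factor
id * id . id * Factor . Factor
id * id . id * Prim . Factor
id * id . id * id . Factor
id * id . id * id . Prim
id * id . id * id . a

[Expr [Expr [Expr [Term [Factor [Prim id]]]] * [Term [Term [Factor [Prim id]]] . [Factor [Prim id]]]] * [Term [Term [Factor [Prim id]]] . [Factor [Prim a]]]]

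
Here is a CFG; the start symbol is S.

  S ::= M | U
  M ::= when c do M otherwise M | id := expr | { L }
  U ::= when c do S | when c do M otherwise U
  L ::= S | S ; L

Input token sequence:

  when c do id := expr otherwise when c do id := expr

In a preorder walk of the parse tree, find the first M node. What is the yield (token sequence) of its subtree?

[S [U when c do [M id := expr] otherwise [U when c do [S [M id := expr]]]]]

id := expr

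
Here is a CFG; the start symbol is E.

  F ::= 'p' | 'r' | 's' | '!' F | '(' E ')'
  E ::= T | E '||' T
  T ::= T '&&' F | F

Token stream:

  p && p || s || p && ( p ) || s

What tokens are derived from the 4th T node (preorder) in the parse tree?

p && ( p )

[E [E [E [E [T [T [F p]] && [F p]]] || [T [F s]]] || [T [T [F p]] && [F ( [E [T [F p]]] )]]] || [T [F s]]]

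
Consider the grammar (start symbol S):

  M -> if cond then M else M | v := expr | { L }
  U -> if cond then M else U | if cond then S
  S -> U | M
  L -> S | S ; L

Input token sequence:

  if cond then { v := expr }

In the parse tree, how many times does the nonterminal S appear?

3

[S [U if cond then [S [M { [L [S [M v := expr]]] }]]]]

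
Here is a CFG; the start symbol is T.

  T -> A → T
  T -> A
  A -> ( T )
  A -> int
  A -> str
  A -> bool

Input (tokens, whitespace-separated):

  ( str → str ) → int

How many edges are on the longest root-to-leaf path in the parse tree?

[T [A ( [T [A str] → [T [A str]]] )] → [T [A int]]]

5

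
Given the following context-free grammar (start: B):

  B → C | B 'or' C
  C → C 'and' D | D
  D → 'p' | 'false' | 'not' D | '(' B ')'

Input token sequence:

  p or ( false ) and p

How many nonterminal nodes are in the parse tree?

11

[B [B [C [D p]]] or [C [C [D ( [B [C [D false]]] )]] and [D p]]]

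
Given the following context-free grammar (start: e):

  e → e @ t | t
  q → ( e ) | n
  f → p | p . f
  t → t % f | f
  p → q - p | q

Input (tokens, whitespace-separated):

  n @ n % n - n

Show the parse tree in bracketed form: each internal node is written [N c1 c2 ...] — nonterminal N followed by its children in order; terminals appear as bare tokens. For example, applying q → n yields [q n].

[e [e [t [f [p [q n]]]]] @ [t [t [f [p [q n]]]] % [f [p [q n] - [p [q n]]]]]]

e
e @ t
t @ t
f @ t
p @ t
q @ t
n @ t
n @ t % f
n @ f % f
n @ p % f
n @ q % f
n @ n % f
n @ n % p
n @ n % q - p
n @ n % n - p
n @ n % n - q
n @ n % n - n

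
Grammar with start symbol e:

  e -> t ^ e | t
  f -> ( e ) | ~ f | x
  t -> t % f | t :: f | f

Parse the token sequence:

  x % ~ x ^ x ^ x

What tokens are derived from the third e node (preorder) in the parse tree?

[e [t [t [f x]] % [f ~ [f x]]] ^ [e [t [f x]] ^ [e [t [f x]]]]]

x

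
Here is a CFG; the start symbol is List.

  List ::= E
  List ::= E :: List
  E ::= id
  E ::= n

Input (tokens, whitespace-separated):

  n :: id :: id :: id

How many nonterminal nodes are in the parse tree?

8

[List [E n] :: [List [E id] :: [List [E id] :: [List [E id]]]]]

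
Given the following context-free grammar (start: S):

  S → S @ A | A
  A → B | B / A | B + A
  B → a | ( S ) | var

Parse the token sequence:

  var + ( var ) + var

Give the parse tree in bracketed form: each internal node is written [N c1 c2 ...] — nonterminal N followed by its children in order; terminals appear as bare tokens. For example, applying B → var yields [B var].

[S [A [B var] + [A [B ( [S [A [B var]]] )] + [A [B var]]]]]

S
A
B + A
var + A
var + B + A
var + ( S ) + A
var + ( A ) + A
var + ( B ) + A
var + ( var ) + A
var + ( var ) + B
var + ( var ) + var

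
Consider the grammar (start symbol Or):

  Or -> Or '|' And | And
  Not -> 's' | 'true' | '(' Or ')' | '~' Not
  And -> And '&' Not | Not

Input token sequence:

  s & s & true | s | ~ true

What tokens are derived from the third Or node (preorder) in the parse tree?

[Or [Or [Or [And [And [And [Not s]] & [Not s]] & [Not true]]] | [And [Not s]]] | [And [Not ~ [Not true]]]]

s & s & true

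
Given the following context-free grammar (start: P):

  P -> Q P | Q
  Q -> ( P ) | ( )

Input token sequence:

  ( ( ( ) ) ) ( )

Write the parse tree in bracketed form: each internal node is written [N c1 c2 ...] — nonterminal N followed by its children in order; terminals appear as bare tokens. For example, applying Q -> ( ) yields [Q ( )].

[P [Q ( [P [Q ( [P [Q ( )]] )]] )] [P [Q ( )]]]

P
Q P
( P ) P
( Q ) P
( ( P ) ) P
( ( Q ) ) P
( ( ( ) ) ) P
( ( ( ) ) ) Q
( ( ( ) ) ) ( )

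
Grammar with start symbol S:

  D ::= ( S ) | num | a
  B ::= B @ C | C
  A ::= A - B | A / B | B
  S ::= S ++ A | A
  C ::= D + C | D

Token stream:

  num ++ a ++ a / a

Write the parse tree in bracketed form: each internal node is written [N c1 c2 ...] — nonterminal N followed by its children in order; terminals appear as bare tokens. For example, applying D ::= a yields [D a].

S
S ++ A
S ++ A ++ A
A ++ A ++ A
B ++ A ++ A
C ++ A ++ A
D ++ A ++ A
num ++ A ++ A
num ++ B ++ A
num ++ C ++ A
num ++ D ++ A
num ++ a ++ A
num ++ a ++ A / B
num ++ a ++ B / B
num ++ a ++ C / B
num ++ a ++ D / B
num ++ a ++ a / B
num ++ a ++ a / C
num ++ a ++ a / D
num ++ a ++ a / a

[S [S [S [A [B [C [D num]]]]] ++ [A [B [C [D a]]]]] ++ [A [A [B [C [D a]]]] / [B [C [D a]]]]]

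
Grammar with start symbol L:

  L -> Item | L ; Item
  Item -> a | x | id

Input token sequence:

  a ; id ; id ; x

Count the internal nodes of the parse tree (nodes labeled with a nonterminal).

[L [L [L [L [Item a]] ; [Item id]] ; [Item id]] ; [Item x]]

8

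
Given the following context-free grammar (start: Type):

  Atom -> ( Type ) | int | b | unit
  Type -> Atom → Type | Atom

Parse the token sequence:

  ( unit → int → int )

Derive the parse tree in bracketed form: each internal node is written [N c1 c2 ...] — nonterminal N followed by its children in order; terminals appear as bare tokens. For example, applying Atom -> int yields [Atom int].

Type
Atom
( Type )
( Atom → Type )
( unit → Type )
( unit → Atom → Type )
( unit → int → Type )
( unit → int → Atom )
( unit → int → int )

[Type [Atom ( [Type [Atom unit] → [Type [Atom int] → [Type [Atom int]]]] )]]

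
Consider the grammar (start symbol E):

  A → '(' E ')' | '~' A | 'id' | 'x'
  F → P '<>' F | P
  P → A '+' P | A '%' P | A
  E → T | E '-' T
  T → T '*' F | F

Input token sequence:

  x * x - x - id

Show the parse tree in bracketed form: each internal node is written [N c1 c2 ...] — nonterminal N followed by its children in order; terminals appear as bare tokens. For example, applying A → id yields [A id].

[E [E [E [T [T [F [P [A x]]]] * [F [P [A x]]]]] - [T [F [P [A x]]]]] - [T [F [P [A id]]]]]

E
E - T
E - T - T
T - T - T
T * F - T - T
F * F - T - T
P * F - T - T
A * F - T - T
x * F - T - T
x * P - T - T
x * A - T - T
x * x - T - T
x * x - F - T
x * x - P - T
x * x - A - T
x * x - x - T
x * x - x - F
x * x - x - P
x * x - x - A
x * x - x - id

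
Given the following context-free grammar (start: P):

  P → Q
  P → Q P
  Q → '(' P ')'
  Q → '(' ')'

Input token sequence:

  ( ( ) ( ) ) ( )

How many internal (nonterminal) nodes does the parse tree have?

[P [Q ( [P [Q ( )] [P [Q ( )]]] )] [P [Q ( )]]]

8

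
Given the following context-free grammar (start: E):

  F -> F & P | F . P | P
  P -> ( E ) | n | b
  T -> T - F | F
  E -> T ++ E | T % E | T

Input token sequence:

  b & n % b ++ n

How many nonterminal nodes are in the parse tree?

14

[E [T [F [F [P b]] & [P n]]] % [E [T [F [P b]]] ++ [E [T [F [P n]]]]]]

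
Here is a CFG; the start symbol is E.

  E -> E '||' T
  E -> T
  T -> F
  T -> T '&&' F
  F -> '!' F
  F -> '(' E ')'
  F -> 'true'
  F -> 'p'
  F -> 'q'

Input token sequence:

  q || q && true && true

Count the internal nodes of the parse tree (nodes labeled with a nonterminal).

[E [E [T [F q]]] || [T [T [T [F q]] && [F true]] && [F true]]]

10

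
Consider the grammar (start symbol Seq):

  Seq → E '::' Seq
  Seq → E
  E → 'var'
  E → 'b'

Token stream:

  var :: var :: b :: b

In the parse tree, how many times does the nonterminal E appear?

[Seq [E var] :: [Seq [E var] :: [Seq [E b] :: [Seq [E b]]]]]

4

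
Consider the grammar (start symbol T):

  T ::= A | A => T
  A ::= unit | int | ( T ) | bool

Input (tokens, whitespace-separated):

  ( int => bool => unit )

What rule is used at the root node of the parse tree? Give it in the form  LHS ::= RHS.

[T [A ( [T [A int] => [T [A bool] => [T [A unit]]]] )]]

T ::= A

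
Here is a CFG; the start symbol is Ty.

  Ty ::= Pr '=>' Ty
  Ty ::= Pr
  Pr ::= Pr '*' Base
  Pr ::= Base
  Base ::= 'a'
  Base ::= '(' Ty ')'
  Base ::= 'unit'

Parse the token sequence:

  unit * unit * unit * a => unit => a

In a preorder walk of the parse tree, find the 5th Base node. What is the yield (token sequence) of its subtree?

unit

[Ty [Pr [Pr [Pr [Pr [Base unit]] * [Base unit]] * [Base unit]] * [Base a]] => [Ty [Pr [Base unit]] => [Ty [Pr [Base a]]]]]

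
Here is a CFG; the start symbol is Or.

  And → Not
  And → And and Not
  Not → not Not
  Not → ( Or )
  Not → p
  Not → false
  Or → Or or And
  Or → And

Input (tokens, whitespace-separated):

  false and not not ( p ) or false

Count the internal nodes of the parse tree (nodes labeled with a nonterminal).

13

[Or [Or [And [And [Not false]] and [Not not [Not not [Not ( [Or [And [Not p]]] )]]]]] or [And [Not false]]]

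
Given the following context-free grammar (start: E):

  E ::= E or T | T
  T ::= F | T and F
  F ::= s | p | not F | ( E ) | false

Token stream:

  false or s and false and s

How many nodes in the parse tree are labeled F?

[E [E [T [F false]]] or [T [T [T [F s]] and [F false]] and [F s]]]

4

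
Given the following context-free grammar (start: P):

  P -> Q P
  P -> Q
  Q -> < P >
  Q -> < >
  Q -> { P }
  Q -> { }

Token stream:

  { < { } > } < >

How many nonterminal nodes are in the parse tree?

[P [Q { [P [Q < [P [Q { }]] >]] }] [P [Q < >]]]

8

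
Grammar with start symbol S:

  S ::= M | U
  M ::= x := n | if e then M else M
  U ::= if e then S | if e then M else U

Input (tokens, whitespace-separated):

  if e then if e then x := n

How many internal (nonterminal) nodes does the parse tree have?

6

[S [U if e then [S [U if e then [S [M x := n]]]]]]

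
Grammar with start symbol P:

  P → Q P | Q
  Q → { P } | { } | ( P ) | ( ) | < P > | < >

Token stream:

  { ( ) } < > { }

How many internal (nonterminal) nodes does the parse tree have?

8

[P [Q { [P [Q ( )]] }] [P [Q < >] [P [Q { }]]]]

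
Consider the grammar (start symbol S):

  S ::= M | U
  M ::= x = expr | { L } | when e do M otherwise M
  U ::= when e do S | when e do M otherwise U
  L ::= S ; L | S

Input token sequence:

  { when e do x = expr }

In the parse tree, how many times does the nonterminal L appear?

1

[S [M { [L [S [U when e do [S [M x = expr]]]]] }]]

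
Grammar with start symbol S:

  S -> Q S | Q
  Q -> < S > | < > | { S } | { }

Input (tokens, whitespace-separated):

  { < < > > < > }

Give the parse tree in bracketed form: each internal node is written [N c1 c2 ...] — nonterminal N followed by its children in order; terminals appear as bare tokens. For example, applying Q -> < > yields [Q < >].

[S [Q { [S [Q < [S [Q < >]] >] [S [Q < >]]] }]]

S
Q
{ S }
{ Q S }
{ < S > S }
{ < Q > S }
{ < < > > S }
{ < < > > Q }
{ < < > > < > }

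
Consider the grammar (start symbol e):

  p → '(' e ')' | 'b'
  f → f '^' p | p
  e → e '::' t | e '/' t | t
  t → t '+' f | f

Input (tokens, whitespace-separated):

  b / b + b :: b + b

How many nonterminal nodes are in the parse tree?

18

[e [e [e [t [f [p b]]]] / [t [t [f [p b]]] + [f [p b]]]] :: [t [t [f [p b]]] + [f [p b]]]]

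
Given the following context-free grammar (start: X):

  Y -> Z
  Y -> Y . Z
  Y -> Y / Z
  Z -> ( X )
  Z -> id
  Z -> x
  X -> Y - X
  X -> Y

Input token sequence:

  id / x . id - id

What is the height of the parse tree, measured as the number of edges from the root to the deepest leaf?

[X [Y [Y [Y [Z id]] / [Z x]] . [Z id]] - [X [Y [Z id]]]]

5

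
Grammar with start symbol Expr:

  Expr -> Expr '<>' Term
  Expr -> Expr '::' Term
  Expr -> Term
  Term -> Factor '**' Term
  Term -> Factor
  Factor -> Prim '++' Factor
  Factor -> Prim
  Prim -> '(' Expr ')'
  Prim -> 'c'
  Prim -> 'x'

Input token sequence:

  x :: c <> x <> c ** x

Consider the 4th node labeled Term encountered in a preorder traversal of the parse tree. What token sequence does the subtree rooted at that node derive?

c ** x

[Expr [Expr [Expr [Expr [Term [Factor [Prim x]]]] :: [Term [Factor [Prim c]]]] <> [Term [Factor [Prim x]]]] <> [Term [Factor [Prim c]] ** [Term [Factor [Prim x]]]]]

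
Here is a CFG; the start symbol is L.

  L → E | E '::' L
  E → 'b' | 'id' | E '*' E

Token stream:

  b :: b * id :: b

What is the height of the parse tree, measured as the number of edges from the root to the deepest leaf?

[L [E b] :: [L [E [E b] * [E id]] :: [L [E b]]]]

4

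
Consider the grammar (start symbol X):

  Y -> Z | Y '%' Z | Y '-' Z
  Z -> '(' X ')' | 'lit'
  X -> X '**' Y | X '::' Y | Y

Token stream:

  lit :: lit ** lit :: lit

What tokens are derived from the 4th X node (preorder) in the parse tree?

lit

[X [X [X [X [Y [Z lit]]] :: [Y [Z lit]]] ** [Y [Z lit]]] :: [Y [Z lit]]]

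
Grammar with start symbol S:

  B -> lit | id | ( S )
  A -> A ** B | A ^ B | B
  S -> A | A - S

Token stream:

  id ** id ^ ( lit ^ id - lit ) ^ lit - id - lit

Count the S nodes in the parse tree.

5

[S [A [A [A [A [B id]] ** [B id]] ^ [B ( [S [A [A [B lit]] ^ [B id]] - [S [A [B lit]]]] )]] ^ [B lit]] - [S [A [B id]] - [S [A [B lit]]]]]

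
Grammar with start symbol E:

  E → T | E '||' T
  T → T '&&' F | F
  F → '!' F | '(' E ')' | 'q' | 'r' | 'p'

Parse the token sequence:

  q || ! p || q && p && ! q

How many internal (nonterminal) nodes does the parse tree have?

[E [E [E [T [F q]]] || [T [F ! [F p]]]] || [T [T [T [F q]] && [F p]] && [F ! [F q]]]]

15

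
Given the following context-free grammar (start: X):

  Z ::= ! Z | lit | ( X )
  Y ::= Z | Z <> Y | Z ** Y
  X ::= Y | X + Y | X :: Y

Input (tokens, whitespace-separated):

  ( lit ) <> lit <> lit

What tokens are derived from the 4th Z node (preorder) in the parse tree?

[X [Y [Z ( [X [Y [Z lit]]] )] <> [Y [Z lit] <> [Y [Z lit]]]]]

lit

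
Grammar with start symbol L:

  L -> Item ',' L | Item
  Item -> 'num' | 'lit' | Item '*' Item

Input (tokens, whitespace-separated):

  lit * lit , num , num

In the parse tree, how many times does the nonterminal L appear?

3

[L [Item [Item lit] * [Item lit]] , [L [Item num] , [L [Item num]]]]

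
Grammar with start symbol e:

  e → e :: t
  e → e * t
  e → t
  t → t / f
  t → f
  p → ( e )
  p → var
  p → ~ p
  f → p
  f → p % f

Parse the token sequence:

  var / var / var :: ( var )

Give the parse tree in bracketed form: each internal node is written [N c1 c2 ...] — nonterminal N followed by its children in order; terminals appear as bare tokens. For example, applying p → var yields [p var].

e
e :: t
t :: t
t / f :: t
t / f / f :: t
f / f / f :: t
p / f / f :: t
var / f / f :: t
var / p / f :: t
var / var / f :: t
var / var / p :: t
var / var / var :: t
var / var / var :: f
var / var / var :: p
var / var / var :: ( e )
var / var / var :: ( t )
var / var / var :: ( f )
var / var / var :: ( p )
var / var / var :: ( var )

[e [e [t [t [t [f [p var]]] / [f [p var]]] / [f [p var]]]] :: [t [f [p ( [e [t [f [p var]]]] )]]]]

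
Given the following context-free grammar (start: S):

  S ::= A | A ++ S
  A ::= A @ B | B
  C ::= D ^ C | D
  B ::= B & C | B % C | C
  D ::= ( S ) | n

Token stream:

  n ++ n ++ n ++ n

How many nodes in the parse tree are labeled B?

4

[S [A [B [C [D n]]]] ++ [S [A [B [C [D n]]]] ++ [S [A [B [C [D n]]]] ++ [S [A [B [C [D n]]]]]]]]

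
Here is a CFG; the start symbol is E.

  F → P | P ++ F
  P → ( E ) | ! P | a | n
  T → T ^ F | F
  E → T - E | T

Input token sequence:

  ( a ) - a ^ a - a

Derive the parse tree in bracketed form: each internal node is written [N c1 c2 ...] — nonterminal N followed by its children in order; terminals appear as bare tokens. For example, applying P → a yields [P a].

E
T - E
F - E
P - E
( E ) - E
( T ) - E
( F ) - E
( P ) - E
( a ) - E
( a ) - T - E
( a ) - T ^ F - E
( a ) - F ^ F - E
( a ) - P ^ F - E
( a ) - a ^ F - E
( a ) - a ^ P - E
( a ) - a ^ a - E
( a ) - a ^ a - T
( a ) - a ^ a - F
( a ) - a ^ a - P
( a ) - a ^ a - a

[E [T [F [P ( [E [T [F [P a]]]] )]]] - [E [T [T [F [P a]]] ^ [F [P a]]] - [E [T [F [P a]]]]]]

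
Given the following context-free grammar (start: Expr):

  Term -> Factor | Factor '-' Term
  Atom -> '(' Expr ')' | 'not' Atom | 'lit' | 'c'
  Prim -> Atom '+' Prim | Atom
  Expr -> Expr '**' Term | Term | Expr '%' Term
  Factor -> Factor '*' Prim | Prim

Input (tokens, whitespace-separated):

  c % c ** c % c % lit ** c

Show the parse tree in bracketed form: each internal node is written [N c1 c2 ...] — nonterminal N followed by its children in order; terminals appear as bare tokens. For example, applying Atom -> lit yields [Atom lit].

[Expr [Expr [Expr [Expr [Expr [Expr [Term [Factor [Prim [Atom c]]]]] % [Term [Factor [Prim [Atom c]]]]] ** [Term [Factor [Prim [Atom c]]]]] % [Term [Factor [Prim [Atom c]]]]] % [Term [Factor [Prim [Atom lit]]]]] ** [Term [Factor [Prim [Atom c]]]]]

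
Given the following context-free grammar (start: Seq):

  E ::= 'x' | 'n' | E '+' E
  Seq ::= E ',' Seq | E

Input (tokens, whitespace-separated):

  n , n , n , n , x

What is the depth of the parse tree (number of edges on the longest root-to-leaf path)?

6

[Seq [E n] , [Seq [E n] , [Seq [E n] , [Seq [E n] , [Seq [E x]]]]]]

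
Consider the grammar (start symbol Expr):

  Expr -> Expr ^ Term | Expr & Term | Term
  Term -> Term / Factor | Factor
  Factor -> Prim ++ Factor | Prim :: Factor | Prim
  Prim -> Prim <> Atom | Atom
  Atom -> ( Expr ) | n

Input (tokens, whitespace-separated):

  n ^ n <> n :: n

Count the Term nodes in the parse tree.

[Expr [Expr [Term [Factor [Prim [Atom n]]]]] ^ [Term [Factor [Prim [Prim [Atom n]] <> [Atom n]] :: [Factor [Prim [Atom n]]]]]]

2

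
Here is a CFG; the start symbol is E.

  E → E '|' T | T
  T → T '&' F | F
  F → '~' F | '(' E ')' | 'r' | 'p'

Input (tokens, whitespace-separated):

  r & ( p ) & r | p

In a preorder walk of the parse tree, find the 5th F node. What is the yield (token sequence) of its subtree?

[E [E [T [T [T [F r]] & [F ( [E [T [F p]]] )]] & [F r]]] | [T [F p]]]

p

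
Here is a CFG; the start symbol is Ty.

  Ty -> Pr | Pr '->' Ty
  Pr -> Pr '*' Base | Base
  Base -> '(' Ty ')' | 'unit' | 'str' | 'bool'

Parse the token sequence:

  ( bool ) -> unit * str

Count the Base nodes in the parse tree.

4

[Ty [Pr [Base ( [Ty [Pr [Base bool]]] )]] -> [Ty [Pr [Pr [Base unit]] * [Base str]]]]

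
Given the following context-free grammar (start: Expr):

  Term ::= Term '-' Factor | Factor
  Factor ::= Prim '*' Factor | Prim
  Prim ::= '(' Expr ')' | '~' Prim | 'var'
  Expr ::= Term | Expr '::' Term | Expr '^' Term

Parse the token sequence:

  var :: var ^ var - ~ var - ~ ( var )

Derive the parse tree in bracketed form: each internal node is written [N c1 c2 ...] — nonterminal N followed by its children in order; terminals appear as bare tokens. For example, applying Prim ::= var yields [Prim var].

[Expr [Expr [Expr [Term [Factor [Prim var]]]] :: [Term [Factor [Prim var]]]] ^ [Term [Term [Term [Factor [Prim var]]] - [Factor [Prim ~ [Prim var]]]] - [Factor [Prim ~ [Prim ( [Expr [Term [Factor [Prim var]]]] )]]]]]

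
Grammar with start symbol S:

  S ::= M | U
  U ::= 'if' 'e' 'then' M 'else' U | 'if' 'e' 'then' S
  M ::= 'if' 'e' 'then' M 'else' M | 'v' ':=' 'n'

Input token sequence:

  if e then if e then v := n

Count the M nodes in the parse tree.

[S [U if e then [S [U if e then [S [M v := n]]]]]]

1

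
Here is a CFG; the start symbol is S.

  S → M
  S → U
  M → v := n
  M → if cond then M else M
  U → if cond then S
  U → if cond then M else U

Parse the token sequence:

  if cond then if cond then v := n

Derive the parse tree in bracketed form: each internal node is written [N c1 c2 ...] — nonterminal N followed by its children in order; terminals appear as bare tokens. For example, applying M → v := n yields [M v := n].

[S [U if cond then [S [U if cond then [S [M v := n]]]]]]

S
U
if cond then S
if cond then U
if cond then if cond then S
if cond then if cond then M
if cond then if cond then v := n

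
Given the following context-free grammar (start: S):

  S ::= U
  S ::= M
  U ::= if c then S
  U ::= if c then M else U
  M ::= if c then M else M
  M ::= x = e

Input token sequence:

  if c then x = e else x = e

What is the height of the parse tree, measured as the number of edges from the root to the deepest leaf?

3

[S [M if c then [M x = e] else [M x = e]]]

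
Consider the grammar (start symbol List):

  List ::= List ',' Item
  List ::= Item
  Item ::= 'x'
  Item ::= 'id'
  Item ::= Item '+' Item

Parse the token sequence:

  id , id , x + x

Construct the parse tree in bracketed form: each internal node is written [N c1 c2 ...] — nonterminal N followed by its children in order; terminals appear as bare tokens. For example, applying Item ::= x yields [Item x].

List
List , Item
List , Item , Item
Item , Item , Item
id , Item , Item
id , id , Item
id , id , Item + Item
id , id , x + Item
id , id , x + x

[List [List [List [Item id]] , [Item id]] , [Item [Item x] + [Item x]]]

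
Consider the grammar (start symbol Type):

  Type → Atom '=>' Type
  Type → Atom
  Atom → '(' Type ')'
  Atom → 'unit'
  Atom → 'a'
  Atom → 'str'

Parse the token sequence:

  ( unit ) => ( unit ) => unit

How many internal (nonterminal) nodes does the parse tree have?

[Type [Atom ( [Type [Atom unit]] )] => [Type [Atom ( [Type [Atom unit]] )] => [Type [Atom unit]]]]

10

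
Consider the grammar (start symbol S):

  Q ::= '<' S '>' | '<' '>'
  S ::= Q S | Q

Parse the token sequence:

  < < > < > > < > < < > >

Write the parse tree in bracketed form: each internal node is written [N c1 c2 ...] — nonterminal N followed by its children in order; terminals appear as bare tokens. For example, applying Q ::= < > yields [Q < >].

S
Q S
< S > S
< Q S > S
< < > S > S
< < > Q > S
< < > < > > S
< < > < > > Q S
< < > < > > < > S
< < > < > > < > Q
< < > < > > < > < S >
< < > < > > < > < Q >
< < > < > > < > < < > >

[S [Q < [S [Q < >] [S [Q < >]]] >] [S [Q < >] [S [Q < [S [Q < >]] >]]]]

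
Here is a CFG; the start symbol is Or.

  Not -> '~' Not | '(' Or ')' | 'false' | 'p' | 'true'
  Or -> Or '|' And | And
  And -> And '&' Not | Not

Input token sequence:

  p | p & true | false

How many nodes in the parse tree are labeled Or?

[Or [Or [Or [And [Not p]]] | [And [And [Not p]] & [Not true]]] | [And [Not false]]]

3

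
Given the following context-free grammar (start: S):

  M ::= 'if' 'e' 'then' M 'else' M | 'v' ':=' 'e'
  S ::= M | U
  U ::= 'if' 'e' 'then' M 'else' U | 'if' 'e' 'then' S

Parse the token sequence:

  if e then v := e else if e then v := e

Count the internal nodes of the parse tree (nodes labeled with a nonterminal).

[S [U if e then [M v := e] else [U if e then [S [M v := e]]]]]

6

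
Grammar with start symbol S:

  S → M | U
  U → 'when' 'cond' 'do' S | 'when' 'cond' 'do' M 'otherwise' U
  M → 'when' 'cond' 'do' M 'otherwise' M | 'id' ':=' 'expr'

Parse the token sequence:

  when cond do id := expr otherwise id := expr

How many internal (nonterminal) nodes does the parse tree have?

4

[S [M when cond do [M id := expr] otherwise [M id := expr]]]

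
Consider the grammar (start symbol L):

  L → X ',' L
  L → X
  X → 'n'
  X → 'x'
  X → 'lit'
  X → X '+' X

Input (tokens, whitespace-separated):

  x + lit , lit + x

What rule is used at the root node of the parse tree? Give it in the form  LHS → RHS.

[L [X [X x] + [X lit]] , [L [X [X lit] + [X x]]]]

L → X ',' L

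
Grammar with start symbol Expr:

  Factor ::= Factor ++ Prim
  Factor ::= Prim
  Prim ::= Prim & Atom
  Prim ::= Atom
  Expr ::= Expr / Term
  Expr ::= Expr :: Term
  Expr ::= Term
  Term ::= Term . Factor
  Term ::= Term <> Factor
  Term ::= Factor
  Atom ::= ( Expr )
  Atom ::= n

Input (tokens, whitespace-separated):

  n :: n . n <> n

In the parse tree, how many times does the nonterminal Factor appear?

4

[Expr [Expr [Term [Factor [Prim [Atom n]]]]] :: [Term [Term [Term [Factor [Prim [Atom n]]]] . [Factor [Prim [Atom n]]]] <> [Factor [Prim [Atom n]]]]]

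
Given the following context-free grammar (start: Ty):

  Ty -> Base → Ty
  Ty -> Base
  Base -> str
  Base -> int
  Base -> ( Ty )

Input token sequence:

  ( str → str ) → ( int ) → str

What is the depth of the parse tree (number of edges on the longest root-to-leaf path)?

5

[Ty [Base ( [Ty [Base str] → [Ty [Base str]]] )] → [Ty [Base ( [Ty [Base int]] )] → [Ty [Base str]]]]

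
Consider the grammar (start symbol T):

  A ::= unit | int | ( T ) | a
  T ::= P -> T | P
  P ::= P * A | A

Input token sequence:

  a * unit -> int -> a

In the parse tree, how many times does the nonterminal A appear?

[T [P [P [A a]] * [A unit]] -> [T [P [A int]] -> [T [P [A a]]]]]

4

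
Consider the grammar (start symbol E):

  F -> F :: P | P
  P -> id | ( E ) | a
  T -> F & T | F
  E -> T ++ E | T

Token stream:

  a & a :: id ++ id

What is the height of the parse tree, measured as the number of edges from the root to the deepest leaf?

[E [T [F [P a]] & [T [F [F [P a]] :: [P id]]]] ++ [E [T [F [P id]]]]]

6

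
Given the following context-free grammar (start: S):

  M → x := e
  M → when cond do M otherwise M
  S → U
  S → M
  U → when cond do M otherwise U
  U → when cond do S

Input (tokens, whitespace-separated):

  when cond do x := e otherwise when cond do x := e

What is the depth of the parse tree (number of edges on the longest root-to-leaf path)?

5

[S [U when cond do [M x := e] otherwise [U when cond do [S [M x := e]]]]]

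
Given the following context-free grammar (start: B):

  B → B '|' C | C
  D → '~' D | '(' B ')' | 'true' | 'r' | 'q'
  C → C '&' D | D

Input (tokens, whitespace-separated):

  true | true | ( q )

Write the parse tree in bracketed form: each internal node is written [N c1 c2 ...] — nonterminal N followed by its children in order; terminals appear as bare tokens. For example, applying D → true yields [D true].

B
B | C
B | C | C
C | C | C
D | C | C
true | C | C
true | D | C
true | true | C
true | true | D
true | true | ( B )
true | true | ( C )
true | true | ( D )
true | true | ( q )

[B [B [B [C [D true]]] | [C [D true]]] | [C [D ( [B [C [D q]]] )]]]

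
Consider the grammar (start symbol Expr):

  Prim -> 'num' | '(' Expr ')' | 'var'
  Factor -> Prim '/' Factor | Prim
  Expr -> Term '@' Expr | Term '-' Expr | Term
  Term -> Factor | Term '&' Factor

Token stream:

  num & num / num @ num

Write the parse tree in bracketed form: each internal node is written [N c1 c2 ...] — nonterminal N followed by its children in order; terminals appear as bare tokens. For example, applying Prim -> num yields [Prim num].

[Expr [Term [Term [Factor [Prim num]]] & [Factor [Prim num] / [Factor [Prim num]]]] @ [Expr [Term [Factor [Prim num]]]]]

Expr
Term @ Expr
Term & Factor @ Expr
Factor & Factor @ Expr
Prim & Factor @ Expr
num & Factor @ Expr
num & Prim / Factor @ Expr
num & num / Factor @ Expr
num & num / Prim @ Expr
num & num / num @ Expr
num & num / num @ Term
num & num / num @ Factor
num & num / num @ Prim
num & num / num @ num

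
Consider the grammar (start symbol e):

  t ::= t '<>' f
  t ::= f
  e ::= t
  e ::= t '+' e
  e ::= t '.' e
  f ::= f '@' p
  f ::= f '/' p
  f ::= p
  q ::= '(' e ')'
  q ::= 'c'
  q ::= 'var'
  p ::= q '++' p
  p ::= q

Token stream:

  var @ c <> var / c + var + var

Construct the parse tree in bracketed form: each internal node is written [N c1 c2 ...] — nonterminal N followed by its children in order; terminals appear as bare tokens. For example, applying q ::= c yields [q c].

[e [t [t [f [f [p [q var]]] @ [p [q c]]]] <> [f [f [p [q var]]] / [p [q c]]]] + [e [t [f [p [q var]]]] + [e [t [f [p [q var]]]]]]]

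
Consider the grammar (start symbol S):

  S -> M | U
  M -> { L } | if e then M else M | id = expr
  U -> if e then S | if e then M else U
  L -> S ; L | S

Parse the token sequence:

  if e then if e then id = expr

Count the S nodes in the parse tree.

[S [U if e then [S [U if e then [S [M id = expr]]]]]]

3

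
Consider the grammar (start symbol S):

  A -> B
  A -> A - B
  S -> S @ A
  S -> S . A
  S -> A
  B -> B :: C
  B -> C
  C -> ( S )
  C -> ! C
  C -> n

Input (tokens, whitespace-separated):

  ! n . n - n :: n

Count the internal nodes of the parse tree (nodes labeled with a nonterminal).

14

[S [S [A [B [C ! [C n]]]]] . [A [A [B [C n]]] - [B [B [C n]] :: [C n]]]]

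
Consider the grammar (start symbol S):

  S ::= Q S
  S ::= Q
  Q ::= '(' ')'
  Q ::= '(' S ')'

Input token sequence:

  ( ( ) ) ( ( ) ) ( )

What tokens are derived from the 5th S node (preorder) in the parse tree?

[S [Q ( [S [Q ( )]] )] [S [Q ( [S [Q ( )]] )] [S [Q ( )]]]]

( )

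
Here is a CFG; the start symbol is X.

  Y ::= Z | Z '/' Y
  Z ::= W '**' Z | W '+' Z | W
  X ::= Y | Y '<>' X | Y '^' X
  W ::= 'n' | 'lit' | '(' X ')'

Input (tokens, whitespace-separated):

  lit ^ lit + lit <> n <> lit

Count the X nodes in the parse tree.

[X [Y [Z [W lit]]] ^ [X [Y [Z [W lit] + [Z [W lit]]]] <> [X [Y [Z [W n]]] <> [X [Y [Z [W lit]]]]]]]

4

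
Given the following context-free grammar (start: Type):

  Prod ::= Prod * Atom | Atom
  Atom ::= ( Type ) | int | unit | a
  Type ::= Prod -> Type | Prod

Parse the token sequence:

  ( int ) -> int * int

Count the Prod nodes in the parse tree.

[Type [Prod [Atom ( [Type [Prod [Atom int]]] )]] -> [Type [Prod [Prod [Atom int]] * [Atom int]]]]

4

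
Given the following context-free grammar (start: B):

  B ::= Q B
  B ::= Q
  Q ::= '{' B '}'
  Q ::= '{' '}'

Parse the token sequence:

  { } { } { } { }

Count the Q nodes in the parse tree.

[B [Q { }] [B [Q { }] [B [Q { }] [B [Q { }]]]]]

4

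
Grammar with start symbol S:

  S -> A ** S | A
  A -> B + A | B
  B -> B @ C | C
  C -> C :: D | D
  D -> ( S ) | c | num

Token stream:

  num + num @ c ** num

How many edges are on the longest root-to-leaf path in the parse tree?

7

[S [A [B [C [D num]]] + [A [B [B [C [D num]]] @ [C [D c]]]]] ** [S [A [B [C [D num]]]]]]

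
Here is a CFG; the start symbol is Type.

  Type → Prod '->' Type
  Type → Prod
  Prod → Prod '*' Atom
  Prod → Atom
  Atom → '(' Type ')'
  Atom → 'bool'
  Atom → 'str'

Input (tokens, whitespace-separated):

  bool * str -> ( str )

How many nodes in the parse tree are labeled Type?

3

[Type [Prod [Prod [Atom bool]] * [Atom str]] -> [Type [Prod [Atom ( [Type [Prod [Atom str]]] )]]]]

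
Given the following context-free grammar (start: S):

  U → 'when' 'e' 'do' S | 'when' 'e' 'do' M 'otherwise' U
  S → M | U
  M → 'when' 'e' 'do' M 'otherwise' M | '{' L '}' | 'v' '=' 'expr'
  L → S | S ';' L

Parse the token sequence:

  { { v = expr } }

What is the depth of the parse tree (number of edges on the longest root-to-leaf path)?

8

[S [M { [L [S [M { [L [S [M v = expr]]] }]]] }]]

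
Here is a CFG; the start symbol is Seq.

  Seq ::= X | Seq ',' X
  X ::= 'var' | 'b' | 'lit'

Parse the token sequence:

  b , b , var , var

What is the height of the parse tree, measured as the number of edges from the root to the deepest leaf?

[Seq [Seq [Seq [Seq [X b]] , [X b]] , [X var]] , [X var]]

5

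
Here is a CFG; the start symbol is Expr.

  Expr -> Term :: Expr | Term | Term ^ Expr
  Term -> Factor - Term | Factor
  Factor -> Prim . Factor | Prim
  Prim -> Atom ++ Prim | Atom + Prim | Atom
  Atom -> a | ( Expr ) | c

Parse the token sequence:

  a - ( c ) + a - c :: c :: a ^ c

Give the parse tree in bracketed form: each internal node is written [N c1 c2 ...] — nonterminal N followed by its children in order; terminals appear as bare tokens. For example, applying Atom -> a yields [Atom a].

[Expr [Term [Factor [Prim [Atom a]]] - [Term [Factor [Prim [Atom ( [Expr [Term [Factor [Prim [Atom c]]]]] )] + [Prim [Atom a]]]] - [Term [Factor [Prim [Atom c]]]]]] :: [Expr [Term [Factor [Prim [Atom c]]]] :: [Expr [Term [Factor [Prim [Atom a]]]] ^ [Expr [Term [Factor [Prim [Atom c]]]]]]]]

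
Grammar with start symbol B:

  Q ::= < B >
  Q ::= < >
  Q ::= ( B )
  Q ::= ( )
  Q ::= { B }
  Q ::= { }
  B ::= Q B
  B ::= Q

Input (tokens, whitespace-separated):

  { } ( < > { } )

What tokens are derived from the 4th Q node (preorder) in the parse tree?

[B [Q { }] [B [Q ( [B [Q < >] [B [Q { }]]] )]]]

{ }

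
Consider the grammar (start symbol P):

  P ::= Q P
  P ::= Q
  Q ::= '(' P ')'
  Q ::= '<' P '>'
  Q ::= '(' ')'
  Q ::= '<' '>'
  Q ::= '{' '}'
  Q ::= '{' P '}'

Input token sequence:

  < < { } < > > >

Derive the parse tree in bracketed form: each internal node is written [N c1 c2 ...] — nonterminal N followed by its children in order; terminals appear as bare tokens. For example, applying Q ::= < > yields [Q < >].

[P [Q < [P [Q < [P [Q { }] [P [Q < >]]] >]] >]]

P
Q
< P >
< Q >
< < P > >
< < Q P > >
< < { } P > >
< < { } Q > >
< < { } < > > >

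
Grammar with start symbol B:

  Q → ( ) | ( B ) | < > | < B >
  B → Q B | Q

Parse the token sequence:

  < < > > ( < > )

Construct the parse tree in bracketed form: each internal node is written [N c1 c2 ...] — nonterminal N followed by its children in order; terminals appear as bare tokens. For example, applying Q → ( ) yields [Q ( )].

[B [Q < [B [Q < >]] >] [B [Q ( [B [Q < >]] )]]]

B
Q B
< B > B
< Q > B
< < > > B
< < > > Q
< < > > ( B )
< < > > ( Q )
< < > > ( < > )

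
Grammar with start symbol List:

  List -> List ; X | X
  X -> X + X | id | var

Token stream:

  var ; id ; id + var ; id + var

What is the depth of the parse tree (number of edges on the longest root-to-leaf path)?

[List [List [List [List [X var]] ; [X id]] ; [X [X id] + [X var]]] ; [X [X id] + [X var]]]

5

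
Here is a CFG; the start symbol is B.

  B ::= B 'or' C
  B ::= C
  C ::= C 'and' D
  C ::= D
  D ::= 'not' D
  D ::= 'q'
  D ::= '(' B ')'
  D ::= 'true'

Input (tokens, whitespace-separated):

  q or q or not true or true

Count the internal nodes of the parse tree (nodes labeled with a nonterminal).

[B [B [B [B [C [D q]]] or [C [D q]]] or [C [D not [D true]]]] or [C [D true]]]

13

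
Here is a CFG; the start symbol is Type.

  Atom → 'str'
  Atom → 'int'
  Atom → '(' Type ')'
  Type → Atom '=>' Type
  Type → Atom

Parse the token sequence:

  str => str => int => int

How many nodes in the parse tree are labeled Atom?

[Type [Atom str] => [Type [Atom str] => [Type [Atom int] => [Type [Atom int]]]]]

4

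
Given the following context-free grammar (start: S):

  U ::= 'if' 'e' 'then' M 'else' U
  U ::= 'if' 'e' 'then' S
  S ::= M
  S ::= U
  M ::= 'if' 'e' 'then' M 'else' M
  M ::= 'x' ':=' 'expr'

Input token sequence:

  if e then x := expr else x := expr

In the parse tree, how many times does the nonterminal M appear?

3

[S [M if e then [M x := expr] else [M x := expr]]]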